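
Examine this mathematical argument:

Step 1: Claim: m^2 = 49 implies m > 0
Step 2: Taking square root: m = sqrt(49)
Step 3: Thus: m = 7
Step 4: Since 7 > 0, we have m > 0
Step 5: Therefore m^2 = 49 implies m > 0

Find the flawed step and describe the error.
Step 2: Taking square root: m = sqrt(49)

Step 2 takes the square root and assumes the positive root only. The equation m^2 = 49 actually has two solutions: m = 7 and m = -7. The proof silently assumes m > 0 without justification, then uses this assumption to conclude m > 0, which is circular. The counterexample m = -7 shows the claim is false.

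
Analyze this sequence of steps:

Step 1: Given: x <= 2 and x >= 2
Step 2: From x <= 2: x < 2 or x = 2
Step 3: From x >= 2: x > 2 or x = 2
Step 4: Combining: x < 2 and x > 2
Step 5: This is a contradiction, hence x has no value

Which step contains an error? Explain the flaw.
Step 4: Combining: x < 2 and x > 2

Step 4 incorrectly combines the conditions. From x <= 2 and x >= 2, the intersection is x = 2. The error treats the 'or' cases as 'and' requirements. The correct conclusion is that x = 2 is the unique solution, not that no solution exists.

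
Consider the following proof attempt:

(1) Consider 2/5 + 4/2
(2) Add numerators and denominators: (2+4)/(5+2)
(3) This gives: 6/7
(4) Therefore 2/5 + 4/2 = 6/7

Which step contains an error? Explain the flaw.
Step 2: Add numerators and denominators: (2+4)/(5+2)

Step 2 incorrectly adds fractions by separately adding numerators and denominators. This is wrong. The correct method requires a common denominator: 2/5 + 4/2 = (2×2 + 4×5)/(5×2) = 24/10 = 12/5. The method used gives 6/7, which is different.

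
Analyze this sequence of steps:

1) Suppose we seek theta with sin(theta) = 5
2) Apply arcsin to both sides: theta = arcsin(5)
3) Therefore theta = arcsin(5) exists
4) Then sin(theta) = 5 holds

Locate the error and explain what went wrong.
Step 2: Apply arcsin to both sides: theta = arcsin(5)

Step 2 applies arcsin to 5. However, arcsin(x) is only defined for x in [-1, 1] because sin(theta) can only produce values in that range. Since |5| > 1, arcsin(5) is undefined. There is no angle whose sine equals 5.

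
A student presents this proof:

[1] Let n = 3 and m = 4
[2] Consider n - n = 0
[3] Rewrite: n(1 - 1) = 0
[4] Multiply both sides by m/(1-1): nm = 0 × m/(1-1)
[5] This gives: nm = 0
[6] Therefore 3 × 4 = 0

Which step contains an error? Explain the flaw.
Step 4: Multiply both sides by m/(1-1): nm = 0 × m/(1-1)

Step 4 multiplies both sides by m/(1-1). However, 1-1 = 0, so this is multiplication by m/0, which is undefined. We cannot multiply by an undefined expression.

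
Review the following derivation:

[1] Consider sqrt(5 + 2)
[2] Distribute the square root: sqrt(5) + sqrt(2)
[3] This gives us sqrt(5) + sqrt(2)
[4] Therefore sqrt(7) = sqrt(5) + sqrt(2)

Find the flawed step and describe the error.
Step 2: Distribute the square root: sqrt(5) + sqrt(2)

Step 2 incorrectly 'distributes' the square root over addition. The square root function does not distribute: sqrt(a + b) ≠ sqrt(a) + sqrt(b). In fact, sqrt(5 + 2) = sqrt(7) ≈ 2.6458, while sqrt(5) + sqrt(2) ≈ 3.6503.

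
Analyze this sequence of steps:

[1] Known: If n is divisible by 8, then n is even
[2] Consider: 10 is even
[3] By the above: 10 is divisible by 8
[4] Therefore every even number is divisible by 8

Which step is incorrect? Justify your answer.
Step 3: By the above: 10 is divisible by 8

Step 3 commits the fallacy of affirming the consequent. The known fact 'divisible by 8 → even' does NOT imply 'even → divisible by 8'. That would be the converse, which is false. For example, 10 is even but 10 ÷ 8 = 1.25, which is not an integer.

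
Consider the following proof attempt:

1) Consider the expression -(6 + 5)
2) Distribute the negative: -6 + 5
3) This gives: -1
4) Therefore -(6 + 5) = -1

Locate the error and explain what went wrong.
Step 2: Distribute the negative: -6 + 5

Step 2 incorrectly distributes the negative sign. The correct distribution is -(6 + 5) = -6 - 5 = -11. The negative must be applied to both terms, not just the first. The error treats -(6 + 5) as -6 + 5, which equals -1 instead of -11.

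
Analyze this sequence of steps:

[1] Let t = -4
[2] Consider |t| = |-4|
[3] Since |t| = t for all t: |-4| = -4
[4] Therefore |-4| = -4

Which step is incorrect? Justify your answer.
Step 3: Since |t| = t for all t: |-4| = -4

Step 3 incorrectly states that |t| = t for all t. The correct definition is |t| = t when t >= 0, and |t| = -t when t < 0. Since -4 < 0, we have |-4| = -(-4) = 4, not -4.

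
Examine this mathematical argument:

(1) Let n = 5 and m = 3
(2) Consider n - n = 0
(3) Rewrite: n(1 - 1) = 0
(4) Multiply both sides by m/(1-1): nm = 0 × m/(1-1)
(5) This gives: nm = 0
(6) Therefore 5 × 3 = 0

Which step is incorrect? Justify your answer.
Step 4: Multiply both sides by m/(1-1): nm = 0 × m/(1-1)

Step 4 multiplies both sides by m/(1-1). However, 1-1 = 0, so this is multiplication by m/0, which is undefined. We cannot multiply by an undefined expression.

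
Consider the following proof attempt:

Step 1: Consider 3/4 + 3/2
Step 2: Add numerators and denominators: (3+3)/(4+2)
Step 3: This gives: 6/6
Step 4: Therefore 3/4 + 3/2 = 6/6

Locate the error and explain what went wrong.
Step 2: Add numerators and denominators: (3+3)/(4+2)

Step 2 incorrectly adds fractions by separately adding numerators and denominators. This is wrong. The correct method requires a common denominator: 3/4 + 3/2 = (3×2 + 3×4)/(4×2) = 18/8 = 9/4. The method used gives 6/6, which is different.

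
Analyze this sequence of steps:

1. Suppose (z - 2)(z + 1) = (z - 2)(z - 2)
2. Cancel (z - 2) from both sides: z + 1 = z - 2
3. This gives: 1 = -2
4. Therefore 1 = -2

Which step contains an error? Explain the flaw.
Step 2: Cancel (z - 2) from both sides: z + 1 = z - 2

Step 2 cancels (z - 2) from both sides. This is only valid if (z - 2) ≠ 0, i.e., z ≠ 2. When z = 2, both sides equal zero regardless of the other factors. The correct approach requires considering z = 2 as a separate case.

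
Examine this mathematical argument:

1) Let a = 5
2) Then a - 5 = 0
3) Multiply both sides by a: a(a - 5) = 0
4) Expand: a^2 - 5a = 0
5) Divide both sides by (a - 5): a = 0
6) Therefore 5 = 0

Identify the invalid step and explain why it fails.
Step 5: Divide both sides by (a - 5): a = 0

Step 5 divides both sides by (a - 5). However, since a = 5, we have (a - 5) = 0. Division by zero is undefined, making this step invalid.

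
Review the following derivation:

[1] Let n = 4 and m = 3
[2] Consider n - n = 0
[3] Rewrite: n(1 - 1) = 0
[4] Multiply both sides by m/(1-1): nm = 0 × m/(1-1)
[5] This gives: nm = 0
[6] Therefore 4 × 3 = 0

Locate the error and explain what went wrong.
Step 4: Multiply both sides by m/(1-1): nm = 0 × m/(1-1)

Step 4 multiplies both sides by m/(1-1). However, 1-1 = 0, so this is multiplication by m/0, which is undefined. We cannot multiply by an undefined expression.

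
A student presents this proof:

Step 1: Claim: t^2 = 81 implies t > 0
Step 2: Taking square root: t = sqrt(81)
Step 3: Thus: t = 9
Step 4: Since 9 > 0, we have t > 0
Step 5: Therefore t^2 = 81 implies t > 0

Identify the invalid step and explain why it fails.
Step 2: Taking square root: t = sqrt(81)

Step 2 takes the square root and assumes the positive root only. The equation t^2 = 81 actually has two solutions: t = 9 and t = -9. The proof silently assumes t > 0 without justification, then uses this assumption to conclude t > 0, which is circular. The counterexample t = -9 shows the claim is false.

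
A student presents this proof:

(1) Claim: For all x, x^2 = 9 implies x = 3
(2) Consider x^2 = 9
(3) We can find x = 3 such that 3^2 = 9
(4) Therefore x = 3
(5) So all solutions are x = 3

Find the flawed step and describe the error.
Step 4: Therefore x = 3

Step 4 incorrectly concludes that x = 3 is the only solution. The proof shows that x = 3 is A solution (existence), but does not show it is the ONLY solution (uniqueness). In fact, x = -3 is also a solution since (-3)^2 = 9. Finding one solution doesn't prove there are no others.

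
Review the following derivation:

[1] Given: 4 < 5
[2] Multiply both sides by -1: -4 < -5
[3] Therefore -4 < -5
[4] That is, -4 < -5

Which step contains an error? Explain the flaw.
Step 2: Multiply both sides by -1: -4 < -5

Step 2 multiplies both sides by -1 but fails to reverse the inequality sign. When multiplying (or dividing) an inequality by a negative number, the direction must be reversed. Since 4 < 5, we should get -4 > -5, i.e., -4 > -5.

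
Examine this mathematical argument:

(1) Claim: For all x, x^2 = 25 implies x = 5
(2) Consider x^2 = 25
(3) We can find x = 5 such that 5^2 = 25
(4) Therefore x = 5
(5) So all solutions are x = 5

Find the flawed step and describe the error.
Step 4: Therefore x = 5

Step 4 incorrectly concludes that x = 5 is the only solution. The proof shows that x = 5 is A solution (existence), but does not show it is the ONLY solution (uniqueness). In fact, x = -5 is also a solution since (-5)^2 = 25. Finding one solution doesn't prove there are no others.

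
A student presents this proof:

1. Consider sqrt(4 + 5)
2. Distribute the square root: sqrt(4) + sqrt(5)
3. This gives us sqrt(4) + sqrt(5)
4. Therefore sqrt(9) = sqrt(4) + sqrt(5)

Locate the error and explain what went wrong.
Step 2: Distribute the square root: sqrt(4) + sqrt(5)

Step 2 incorrectly 'distributes' the square root over addition. The square root function does not distribute: sqrt(a + b) ≠ sqrt(a) + sqrt(b). In fact, sqrt(4 + 5) = sqrt(9) ≈ 3.0000, while sqrt(4) + sqrt(5) ≈ 4.2361.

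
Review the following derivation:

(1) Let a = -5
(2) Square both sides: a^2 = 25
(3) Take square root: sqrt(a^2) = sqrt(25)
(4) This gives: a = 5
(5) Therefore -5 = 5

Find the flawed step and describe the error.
Step 4: This gives: a = 5

Step 4 incorrectly states that sqrt(a^2) = a. The correct identity is sqrt(a^2) = |a|. Since a = -5 < 0, we have sqrt(a^2) = |-5| = 5, not a = -5.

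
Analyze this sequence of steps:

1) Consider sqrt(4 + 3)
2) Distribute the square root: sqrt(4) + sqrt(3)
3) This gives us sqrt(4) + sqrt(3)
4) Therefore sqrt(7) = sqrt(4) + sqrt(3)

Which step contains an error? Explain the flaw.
Step 2: Distribute the square root: sqrt(4) + sqrt(3)

Step 2 incorrectly 'distributes' the square root over addition. The square root function does not distribute: sqrt(a + b) ≠ sqrt(a) + sqrt(b). In fact, sqrt(4 + 3) = sqrt(7) ≈ 2.6458, while sqrt(4) + sqrt(3) ≈ 3.7321.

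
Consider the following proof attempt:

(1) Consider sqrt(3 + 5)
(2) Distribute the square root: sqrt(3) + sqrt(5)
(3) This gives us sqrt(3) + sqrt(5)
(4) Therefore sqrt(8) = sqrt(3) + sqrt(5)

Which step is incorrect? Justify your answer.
Step 2: Distribute the square root: sqrt(3) + sqrt(5)

Step 2 incorrectly 'distributes' the square root over addition. The square root function does not distribute: sqrt(a + b) ≠ sqrt(a) + sqrt(b). In fact, sqrt(3 + 5) = sqrt(8) ≈ 2.8284, while sqrt(3) + sqrt(5) ≈ 3.9681.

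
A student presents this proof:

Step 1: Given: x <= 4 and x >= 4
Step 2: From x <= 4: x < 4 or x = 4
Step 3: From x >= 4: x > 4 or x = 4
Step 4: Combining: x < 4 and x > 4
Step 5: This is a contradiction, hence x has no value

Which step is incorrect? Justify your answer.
Step 4: Combining: x < 4 and x > 4

Step 4 incorrectly combines the conditions. From x <= 4 and x >= 4, the intersection is x = 4. The error treats the 'or' cases as 'and' requirements. The correct conclusion is that x = 4 is the unique solution, not that no solution exists.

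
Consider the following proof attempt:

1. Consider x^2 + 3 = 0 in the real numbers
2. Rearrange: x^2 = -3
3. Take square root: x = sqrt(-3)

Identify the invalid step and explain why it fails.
Step 3: Take square root: x = sqrt(-3)

Step 3 takes the square root of -3, which is negative. In the real number system, the square root of a negative number is undefined. The equation x^2 + 3 = 0 has no real solutions. Square roots of negative numbers only exist in the complex numbers.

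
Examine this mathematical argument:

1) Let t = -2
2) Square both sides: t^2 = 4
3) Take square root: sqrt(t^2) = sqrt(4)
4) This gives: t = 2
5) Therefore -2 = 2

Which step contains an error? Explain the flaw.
Step 4: This gives: t = 2

Step 4 incorrectly states that sqrt(t^2) = t. The correct identity is sqrt(t^2) = |t|. Since t = -2 < 0, we have sqrt(t^2) = |-2| = 2, not t = -2.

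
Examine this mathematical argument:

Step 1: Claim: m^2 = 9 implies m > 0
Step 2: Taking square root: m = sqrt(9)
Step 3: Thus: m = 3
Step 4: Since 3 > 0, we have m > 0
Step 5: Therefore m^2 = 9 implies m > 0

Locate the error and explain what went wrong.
Step 2: Taking square root: m = sqrt(9)

Step 2 takes the square root and assumes the positive root only. The equation m^2 = 9 actually has two solutions: m = 3 and m = -3. The proof silently assumes m > 0 without justification, then uses this assumption to conclude m > 0, which is circular. The counterexample m = -3 shows the claim is false.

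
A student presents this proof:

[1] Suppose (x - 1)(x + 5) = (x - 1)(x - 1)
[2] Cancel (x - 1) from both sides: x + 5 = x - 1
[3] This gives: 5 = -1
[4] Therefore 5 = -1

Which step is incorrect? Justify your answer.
Step 2: Cancel (x - 1) from both sides: x + 5 = x - 1

Step 2 cancels (x - 1) from both sides. This is only valid if (x - 1) ≠ 0, i.e., x ≠ 1. When x = 1, both sides equal zero regardless of the other factors. The correct approach requires considering x = 1 as a separate case.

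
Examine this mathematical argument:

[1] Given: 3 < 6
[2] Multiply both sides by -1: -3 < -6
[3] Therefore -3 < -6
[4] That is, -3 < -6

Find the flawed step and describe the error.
Step 2: Multiply both sides by -1: -3 < -6

Step 2 multiplies both sides by -1 but fails to reverse the inequality sign. When multiplying (or dividing) an inequality by a negative number, the direction must be reversed. Since 3 < 6, we should get -3 > -6, i.e., -3 > -6.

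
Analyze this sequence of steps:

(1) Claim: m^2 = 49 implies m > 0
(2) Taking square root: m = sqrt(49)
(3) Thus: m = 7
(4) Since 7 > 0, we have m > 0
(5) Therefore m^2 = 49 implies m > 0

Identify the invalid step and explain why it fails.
Step 2: Taking square root: m = sqrt(49)

Step 2 takes the square root and assumes the positive root only. The equation m^2 = 49 actually has two solutions: m = 7 and m = -7. The proof silently assumes m > 0 without justification, then uses this assumption to conclude m > 0, which is circular. The counterexample m = -7 shows the claim is false.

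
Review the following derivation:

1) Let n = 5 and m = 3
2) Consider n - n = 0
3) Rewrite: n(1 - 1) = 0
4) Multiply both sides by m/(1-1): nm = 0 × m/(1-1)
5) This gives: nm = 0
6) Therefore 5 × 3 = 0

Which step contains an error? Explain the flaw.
Step 4: Multiply both sides by m/(1-1): nm = 0 × m/(1-1)

Step 4 multiplies both sides by m/(1-1). However, 1-1 = 0, so this is multiplication by m/0, which is undefined. We cannot multiply by an undefined expression.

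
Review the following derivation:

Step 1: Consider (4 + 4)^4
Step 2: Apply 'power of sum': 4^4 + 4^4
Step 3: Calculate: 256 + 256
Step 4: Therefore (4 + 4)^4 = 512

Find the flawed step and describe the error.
Step 2: Apply 'power of sum': 4^4 + 4^4

Step 2 incorrectly applies a non-existent rule '(a+b)^n = a^n + b^n'. This is false in general. The correct expansion uses the binomial theorem. The actual value is (4 + 4)^4 = 8^4 = 4096, not 512.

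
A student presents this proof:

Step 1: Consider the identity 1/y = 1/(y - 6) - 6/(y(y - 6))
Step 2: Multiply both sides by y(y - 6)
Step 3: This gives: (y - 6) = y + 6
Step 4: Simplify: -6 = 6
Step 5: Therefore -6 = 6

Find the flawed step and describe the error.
Step 3: This gives: (y - 6) = y + 6

Step 3 makes a sign error when clearing denominators. Multiplying -6/(y(y - 6)) by y(y - 6) gives -6, not +6. The correct result is (y - 6) = y - 6, which is trivially true, not (y - 6) = y + 6. (Step 1 is a valid identity: 1/(y - 6) - 6/(y(y - 6)) = (y - 6)/(y(y - 6)) = 1/y.)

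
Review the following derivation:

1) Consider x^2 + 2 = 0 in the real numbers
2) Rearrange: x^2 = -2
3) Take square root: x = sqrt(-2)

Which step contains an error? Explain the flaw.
Step 3: Take square root: x = sqrt(-2)

Step 3 takes the square root of -2, which is negative. In the real number system, the square root of a negative number is undefined. The equation x^2 + 2 = 0 has no real solutions. Square roots of negative numbers only exist in the complex numbers.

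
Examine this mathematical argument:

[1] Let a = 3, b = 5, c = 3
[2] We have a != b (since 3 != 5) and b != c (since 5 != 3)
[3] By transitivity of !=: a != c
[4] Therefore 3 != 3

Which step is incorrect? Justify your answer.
Step 3: By transitivity of !=: a != c

Step 3 incorrectly applies transitivity to the '!=' relation. Transitivity states: if a R b and b R c, then a R c. However, '!=' is not transitive. Counterexample: 3 != 5 and 5 != 3, but 3 = 3 (both equal 3). Transitivity holds for relations like <, <=, =, but not for !=.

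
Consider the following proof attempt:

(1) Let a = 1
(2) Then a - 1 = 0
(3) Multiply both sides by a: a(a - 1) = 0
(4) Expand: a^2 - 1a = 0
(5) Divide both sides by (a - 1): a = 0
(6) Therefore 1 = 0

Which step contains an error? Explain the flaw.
Step 5: Divide both sides by (a - 1): a = 0

Step 5 divides both sides by (a - 1). However, since a = 1, we have (a - 1) = 0. Division by zero is undefined, making this step invalid.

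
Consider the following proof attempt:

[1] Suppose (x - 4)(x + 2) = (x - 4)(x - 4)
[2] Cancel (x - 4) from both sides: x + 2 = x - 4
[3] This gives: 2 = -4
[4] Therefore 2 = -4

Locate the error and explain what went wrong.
Step 2: Cancel (x - 4) from both sides: x + 2 = x - 4

Step 2 cancels (x - 4) from both sides. This is only valid if (x - 4) ≠ 0, i.e., x ≠ 4. When x = 4, both sides equal zero regardless of the other factors. The correct approach requires considering x = 4 as a separate case.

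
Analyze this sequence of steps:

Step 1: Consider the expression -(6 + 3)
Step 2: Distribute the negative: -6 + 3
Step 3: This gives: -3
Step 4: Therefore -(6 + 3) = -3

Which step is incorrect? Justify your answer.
Step 2: Distribute the negative: -6 + 3

Step 2 incorrectly distributes the negative sign. The correct distribution is -(6 + 3) = -6 - 3 = -9. The negative must be applied to both terms, not just the first. The error treats -(6 + 3) as -6 + 3, which equals -3 instead of -9.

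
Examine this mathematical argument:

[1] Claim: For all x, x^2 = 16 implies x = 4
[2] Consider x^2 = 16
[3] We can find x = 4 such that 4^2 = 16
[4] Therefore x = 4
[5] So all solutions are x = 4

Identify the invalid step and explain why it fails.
Step 4: Therefore x = 4

Step 4 incorrectly concludes that x = 4 is the only solution. The proof shows that x = 4 is A solution (existence), but does not show it is the ONLY solution (uniqueness). In fact, x = -4 is also a solution since (-4)^2 = 16. Finding one solution doesn't prove there are no others.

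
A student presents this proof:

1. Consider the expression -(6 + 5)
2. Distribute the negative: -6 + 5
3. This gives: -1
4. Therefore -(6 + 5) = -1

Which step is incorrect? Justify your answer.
Step 2: Distribute the negative: -6 + 5

Step 2 incorrectly distributes the negative sign. The correct distribution is -(6 + 5) = -6 - 5 = -11. The negative must be applied to both terms, not just the first. The error treats -(6 + 5) as -6 + 5, which equals -1 instead of -11.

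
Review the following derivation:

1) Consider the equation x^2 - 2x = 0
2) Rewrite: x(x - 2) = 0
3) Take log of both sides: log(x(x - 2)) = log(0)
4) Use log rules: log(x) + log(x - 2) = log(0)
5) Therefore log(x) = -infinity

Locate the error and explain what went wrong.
Step 3: Take log of both sides: log(x(x - 2)) = log(0)

Step 3 takes the logarithm of both sides, resulting in log(0) on the right side. The logarithm is only defined for positive numbers; log(0) is undefined (approaches negative infinity). This operation is invalid.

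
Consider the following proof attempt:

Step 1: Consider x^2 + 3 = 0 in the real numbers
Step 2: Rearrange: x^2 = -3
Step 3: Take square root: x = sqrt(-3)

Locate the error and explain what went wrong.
Step 3: Take square root: x = sqrt(-3)

Step 3 takes the square root of -3, which is negative. In the real number system, the square root of a negative number is undefined. The equation x^2 + 3 = 0 has no real solutions. Square roots of negative numbers only exist in the complex numbers.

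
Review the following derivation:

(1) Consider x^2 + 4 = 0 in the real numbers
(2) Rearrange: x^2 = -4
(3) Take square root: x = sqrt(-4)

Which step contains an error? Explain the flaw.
Step 3: Take square root: x = sqrt(-4)

Step 3 takes the square root of -4, which is negative. In the real number system, the square root of a negative number is undefined. The equation x^2 + 4 = 0 has no real solutions. Square roots of negative numbers only exist in the complex numbers.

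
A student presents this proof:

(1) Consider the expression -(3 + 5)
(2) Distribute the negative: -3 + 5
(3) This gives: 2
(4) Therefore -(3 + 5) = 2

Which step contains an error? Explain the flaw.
Step 2: Distribute the negative: -3 + 5

Step 2 incorrectly distributes the negative sign. The correct distribution is -(3 + 5) = -3 - 5 = -8. The negative must be applied to both terms, not just the first. The error treats -(3 + 5) as -3 + 5, which equals 2 instead of -8.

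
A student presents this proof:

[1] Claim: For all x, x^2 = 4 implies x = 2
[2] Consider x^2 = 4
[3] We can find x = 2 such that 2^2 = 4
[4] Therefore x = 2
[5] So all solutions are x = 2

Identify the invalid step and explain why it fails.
Step 4: Therefore x = 2

Step 4 incorrectly concludes that x = 2 is the only solution. The proof shows that x = 2 is A solution (existence), but does not show it is the ONLY solution (uniqueness). In fact, x = -2 is also a solution since (-2)^2 = 4. Finding one solution doesn't prove there are no others.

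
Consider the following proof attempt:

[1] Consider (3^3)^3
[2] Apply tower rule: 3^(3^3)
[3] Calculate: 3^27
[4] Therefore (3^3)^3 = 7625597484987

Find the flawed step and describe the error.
Step 2: Apply tower rule: 3^(3^3)

Step 2 incorrectly states that (a^b)^c = a^(b^c). The correct rule is (a^b)^c = a^(b×c). The actual value is (3^3)^3 = 3^9 = 19683, not 3^27 = 7625597484987.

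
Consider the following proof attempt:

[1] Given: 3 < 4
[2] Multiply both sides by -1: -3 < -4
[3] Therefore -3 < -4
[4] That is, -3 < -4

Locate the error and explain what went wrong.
Step 2: Multiply both sides by -1: -3 < -4

Step 2 multiplies both sides by -1 but fails to reverse the inequality sign. When multiplying (or dividing) an inequality by a negative number, the direction must be reversed. Since 3 < 4, we should get -3 > -4, i.e., -3 > -4.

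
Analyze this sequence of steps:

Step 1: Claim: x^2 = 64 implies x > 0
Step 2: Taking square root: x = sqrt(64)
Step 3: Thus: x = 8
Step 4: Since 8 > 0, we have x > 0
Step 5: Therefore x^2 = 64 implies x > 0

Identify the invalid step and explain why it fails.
Step 2: Taking square root: x = sqrt(64)

Step 2 takes the square root and assumes the positive root only. The equation x^2 = 64 actually has two solutions: x = 8 and x = -8. The proof silently assumes x > 0 without justification, then uses this assumption to conclude x > 0, which is circular. The counterexample x = -8 shows the claim is false.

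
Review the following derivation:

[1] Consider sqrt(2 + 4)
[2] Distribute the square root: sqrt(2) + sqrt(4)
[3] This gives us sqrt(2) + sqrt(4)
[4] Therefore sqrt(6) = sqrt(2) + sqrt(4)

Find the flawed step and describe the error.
Step 2: Distribute the square root: sqrt(2) + sqrt(4)

Step 2 incorrectly 'distributes' the square root over addition. The square root function does not distribute: sqrt(a + b) ≠ sqrt(a) + sqrt(b). In fact, sqrt(2 + 4) = sqrt(6) ≈ 2.4495, while sqrt(2) + sqrt(4) ≈ 3.4142.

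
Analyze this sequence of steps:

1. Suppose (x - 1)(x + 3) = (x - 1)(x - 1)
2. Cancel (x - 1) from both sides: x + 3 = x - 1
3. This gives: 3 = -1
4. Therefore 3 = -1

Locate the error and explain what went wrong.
Step 2: Cancel (x - 1) from both sides: x + 3 = x - 1

Step 2 cancels (x - 1) from both sides. This is only valid if (x - 1) ≠ 0, i.e., x ≠ 1. When x = 1, both sides equal zero regardless of the other factors. The correct approach requires considering x = 1 as a separate case.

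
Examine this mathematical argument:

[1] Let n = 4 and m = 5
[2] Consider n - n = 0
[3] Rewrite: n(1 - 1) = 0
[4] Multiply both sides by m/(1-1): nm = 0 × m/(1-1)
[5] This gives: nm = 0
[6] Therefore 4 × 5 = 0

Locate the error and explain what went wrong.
Step 4: Multiply both sides by m/(1-1): nm = 0 × m/(1-1)

Step 4 multiplies both sides by m/(1-1). However, 1-1 = 0, so this is multiplication by m/0, which is undefined. We cannot multiply by an undefined expression.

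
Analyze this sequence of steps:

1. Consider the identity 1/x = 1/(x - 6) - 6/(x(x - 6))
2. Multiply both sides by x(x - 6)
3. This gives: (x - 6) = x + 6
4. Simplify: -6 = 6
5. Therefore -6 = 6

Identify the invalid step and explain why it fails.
Step 3: This gives: (x - 6) = x + 6

Step 3 makes a sign error when clearing denominators. Multiplying -6/(x(x - 6)) by x(x - 6) gives -6, not +6. The correct result is (x - 6) = x - 6, which is trivially true, not (x - 6) = x + 6. (Step 1 is a valid identity: 1/(x - 6) - 6/(x(x - 6)) = (x - 6)/(x(x - 6)) = 1/x.)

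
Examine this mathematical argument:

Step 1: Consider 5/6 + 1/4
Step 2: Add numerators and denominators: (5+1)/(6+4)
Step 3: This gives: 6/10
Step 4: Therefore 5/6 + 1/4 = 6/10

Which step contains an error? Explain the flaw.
Step 2: Add numerators and denominators: (5+1)/(6+4)

Step 2 incorrectly adds fractions by separately adding numerators and denominators. This is wrong. The correct method requires a common denominator: 5/6 + 1/4 = (5×4 + 1×6)/(6×4) = 26/24 = 13/12. The method used gives 6/10, which is different.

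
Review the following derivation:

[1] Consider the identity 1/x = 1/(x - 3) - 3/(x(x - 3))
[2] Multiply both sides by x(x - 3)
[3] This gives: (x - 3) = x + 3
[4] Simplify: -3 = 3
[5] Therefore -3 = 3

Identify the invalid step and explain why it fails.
Step 3: This gives: (x - 3) = x + 3

Step 3 makes a sign error when clearing denominators. Multiplying -3/(x(x - 3)) by x(x - 3) gives -3, not +3. The correct result is (x - 3) = x - 3, which is trivially true, not (x - 3) = x + 3. (Step 1 is a valid identity: 1/(x - 3) - 3/(x(x - 3)) = (x - 3)/(x(x - 3)) = 1/x.)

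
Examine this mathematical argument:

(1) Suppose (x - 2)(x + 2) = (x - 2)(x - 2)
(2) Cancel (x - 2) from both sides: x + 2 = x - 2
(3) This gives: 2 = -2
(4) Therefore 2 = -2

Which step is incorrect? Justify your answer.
Step 2: Cancel (x - 2) from both sides: x + 2 = x - 2

Step 2 cancels (x - 2) from both sides. This is only valid if (x - 2) ≠ 0, i.e., x ≠ 2. When x = 2, both sides equal zero regardless of the other factors. The correct approach requires considering x = 2 as a separate case.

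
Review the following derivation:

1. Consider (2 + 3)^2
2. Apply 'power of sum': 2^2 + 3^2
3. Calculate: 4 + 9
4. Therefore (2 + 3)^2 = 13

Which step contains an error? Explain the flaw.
Step 2: Apply 'power of sum': 2^2 + 3^2

Step 2 incorrectly applies a non-existent rule '(a+b)^n = a^n + b^n'. This is false in general. The correct expansion uses the binomial theorem. The actual value is (2 + 3)^2 = 5^2 = 25, not 13.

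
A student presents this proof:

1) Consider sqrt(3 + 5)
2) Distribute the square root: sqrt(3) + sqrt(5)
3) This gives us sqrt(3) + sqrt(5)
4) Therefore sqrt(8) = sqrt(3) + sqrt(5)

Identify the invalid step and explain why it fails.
Step 2: Distribute the square root: sqrt(3) + sqrt(5)

Step 2 incorrectly 'distributes' the square root over addition. The square root function does not distribute: sqrt(a + b) ≠ sqrt(a) + sqrt(b). In fact, sqrt(3 + 5) = sqrt(8) ≈ 2.8284, while sqrt(3) + sqrt(5) ≈ 3.9681.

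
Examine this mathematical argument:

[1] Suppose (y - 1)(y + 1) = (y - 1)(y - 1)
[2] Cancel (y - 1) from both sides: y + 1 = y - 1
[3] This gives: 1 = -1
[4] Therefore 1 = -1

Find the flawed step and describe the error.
Step 2: Cancel (y - 1) from both sides: y + 1 = y - 1

Step 2 cancels (y - 1) from both sides. This is only valid if (y - 1) ≠ 0, i.e., y ≠ 1. When y = 1, both sides equal zero regardless of the other factors. The correct approach requires considering y = 1 as a separate case.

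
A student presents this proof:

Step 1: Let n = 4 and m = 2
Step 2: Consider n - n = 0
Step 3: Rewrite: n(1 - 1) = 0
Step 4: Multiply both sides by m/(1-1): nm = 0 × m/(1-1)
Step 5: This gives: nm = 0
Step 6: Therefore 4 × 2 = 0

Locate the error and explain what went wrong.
Step 4: Multiply both sides by m/(1-1): nm = 0 × m/(1-1)

Step 4 multiplies both sides by m/(1-1). However, 1-1 = 0, so this is multiplication by m/0, which is undefined. We cannot multiply by an undefined expression.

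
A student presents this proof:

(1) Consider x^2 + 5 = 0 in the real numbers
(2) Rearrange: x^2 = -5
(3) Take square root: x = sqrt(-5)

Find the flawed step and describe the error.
Step 3: Take square root: x = sqrt(-5)

Step 3 takes the square root of -5, which is negative. In the real number system, the square root of a negative number is undefined. The equation x^2 + 5 = 0 has no real solutions. Square roots of negative numbers only exist in the complex numbers.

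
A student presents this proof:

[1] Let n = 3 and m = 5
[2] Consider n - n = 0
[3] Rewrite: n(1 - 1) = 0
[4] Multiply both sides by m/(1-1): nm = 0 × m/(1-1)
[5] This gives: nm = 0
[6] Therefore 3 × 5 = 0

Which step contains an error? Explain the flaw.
Step 4: Multiply both sides by m/(1-1): nm = 0 × m/(1-1)

Step 4 multiplies both sides by m/(1-1). However, 1-1 = 0, so this is multiplication by m/0, which is undefined. We cannot multiply by an undefined expression.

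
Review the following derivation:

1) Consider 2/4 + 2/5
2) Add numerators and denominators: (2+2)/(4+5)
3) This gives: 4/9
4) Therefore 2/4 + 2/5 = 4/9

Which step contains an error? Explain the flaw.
Step 2: Add numerators and denominators: (2+2)/(4+5)

Step 2 incorrectly adds fractions by separately adding numerators and denominators. This is wrong. The correct method requires a common denominator: 2/4 + 2/5 = (2×5 + 2×4)/(4×5) = 18/20 = 9/10. The method used gives 4/9, which is different.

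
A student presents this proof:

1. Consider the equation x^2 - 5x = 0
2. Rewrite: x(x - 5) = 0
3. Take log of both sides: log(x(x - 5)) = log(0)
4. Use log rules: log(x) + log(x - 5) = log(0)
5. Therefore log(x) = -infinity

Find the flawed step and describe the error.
Step 3: Take log of both sides: log(x(x - 5)) = log(0)

Step 3 takes the logarithm of both sides, resulting in log(0) on the right side. The logarithm is only defined for positive numbers; log(0) is undefined (approaches negative infinity). This operation is invalid.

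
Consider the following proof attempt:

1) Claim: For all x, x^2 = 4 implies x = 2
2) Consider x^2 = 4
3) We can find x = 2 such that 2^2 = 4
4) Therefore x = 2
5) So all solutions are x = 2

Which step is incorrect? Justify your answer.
Step 4: Therefore x = 2

Step 4 incorrectly concludes that x = 2 is the only solution. The proof shows that x = 2 is A solution (existence), but does not show it is the ONLY solution (uniqueness). In fact, x = -2 is also a solution since (-2)^2 = 4. Finding one solution doesn't prove there are no others.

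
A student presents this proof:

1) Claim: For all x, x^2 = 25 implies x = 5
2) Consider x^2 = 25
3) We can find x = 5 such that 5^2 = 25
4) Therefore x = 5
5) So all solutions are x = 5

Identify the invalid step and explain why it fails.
Step 4: Therefore x = 5

Step 4 incorrectly concludes that x = 5 is the only solution. The proof shows that x = 5 is A solution (existence), but does not show it is the ONLY solution (uniqueness). In fact, x = -5 is also a solution since (-5)^2 = 25. Finding one solution doesn't prove there are no others.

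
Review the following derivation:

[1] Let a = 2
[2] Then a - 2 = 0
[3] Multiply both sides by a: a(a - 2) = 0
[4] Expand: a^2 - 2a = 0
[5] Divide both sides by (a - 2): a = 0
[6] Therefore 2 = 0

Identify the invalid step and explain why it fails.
Step 5: Divide both sides by (a - 2): a = 0

Step 5 divides both sides by (a - 2). However, since a = 2, we have (a - 2) = 0. Division by zero is undefined, making this step invalid.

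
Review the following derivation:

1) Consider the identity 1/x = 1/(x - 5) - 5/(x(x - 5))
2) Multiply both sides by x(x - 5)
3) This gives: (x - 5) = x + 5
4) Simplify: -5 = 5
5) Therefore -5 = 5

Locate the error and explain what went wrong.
Step 3: This gives: (x - 5) = x + 5

Step 3 makes a sign error when clearing denominators. Multiplying -5/(x(x - 5)) by x(x - 5) gives -5, not +5. The correct result is (x - 5) = x - 5, which is trivially true, not (x - 5) = x + 5. (Step 1 is a valid identity: 1/(x - 5) - 5/(x(x - 5)) = (x - 5)/(x(x - 5)) = 1/x.)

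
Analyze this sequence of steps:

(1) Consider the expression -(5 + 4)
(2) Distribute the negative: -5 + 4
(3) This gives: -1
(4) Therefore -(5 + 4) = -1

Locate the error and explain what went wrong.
Step 2: Distribute the negative: -5 + 4

Step 2 incorrectly distributes the negative sign. The correct distribution is -(5 + 4) = -5 - 4 = -9. The negative must be applied to both terms, not just the first. The error treats -(5 + 4) as -5 + 4, which equals -1 instead of -9.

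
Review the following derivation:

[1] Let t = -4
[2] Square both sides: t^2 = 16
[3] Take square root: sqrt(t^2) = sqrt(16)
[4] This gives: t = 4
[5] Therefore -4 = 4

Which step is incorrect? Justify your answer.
Step 4: This gives: t = 4

Step 4 incorrectly states that sqrt(t^2) = t. The correct identity is sqrt(t^2) = |t|. Since t = -4 < 0, we have sqrt(t^2) = |-4| = 4, not t = -4.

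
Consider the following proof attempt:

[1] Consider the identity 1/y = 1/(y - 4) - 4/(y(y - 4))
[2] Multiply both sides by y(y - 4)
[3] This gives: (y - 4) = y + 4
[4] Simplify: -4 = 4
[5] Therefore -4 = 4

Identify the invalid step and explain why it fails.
Step 3: This gives: (y - 4) = y + 4

Step 3 makes a sign error when clearing denominators. Multiplying -4/(y(y - 4)) by y(y - 4) gives -4, not +4. The correct result is (y - 4) = y - 4, which is trivially true, not (y - 4) = y + 4. (Step 1 is a valid identity: 1/(y - 4) - 4/(y(y - 4)) = (y - 4)/(y(y - 4)) = 1/y.)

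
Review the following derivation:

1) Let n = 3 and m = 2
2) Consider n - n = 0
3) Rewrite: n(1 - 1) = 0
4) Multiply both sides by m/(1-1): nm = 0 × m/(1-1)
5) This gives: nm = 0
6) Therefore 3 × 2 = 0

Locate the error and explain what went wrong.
Step 4: Multiply both sides by m/(1-1): nm = 0 × m/(1-1)

Step 4 multiplies both sides by m/(1-1). However, 1-1 = 0, so this is multiplication by m/0, which is undefined. We cannot multiply by an undefined expression.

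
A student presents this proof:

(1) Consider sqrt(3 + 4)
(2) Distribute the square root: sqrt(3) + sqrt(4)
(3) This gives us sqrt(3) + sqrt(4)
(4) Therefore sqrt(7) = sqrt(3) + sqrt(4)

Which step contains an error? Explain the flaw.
Step 2: Distribute the square root: sqrt(3) + sqrt(4)

Step 2 incorrectly 'distributes' the square root over addition. The square root function does not distribute: sqrt(a + b) ≠ sqrt(a) + sqrt(b). In fact, sqrt(3 + 4) = sqrt(7) ≈ 2.6458, while sqrt(3) + sqrt(4) ≈ 3.7321.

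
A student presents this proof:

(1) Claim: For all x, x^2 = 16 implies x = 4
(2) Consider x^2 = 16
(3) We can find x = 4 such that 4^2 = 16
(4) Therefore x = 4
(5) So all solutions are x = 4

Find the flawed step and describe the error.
Step 4: Therefore x = 4

Step 4 incorrectly concludes that x = 4 is the only solution. The proof shows that x = 4 is A solution (existence), but does not show it is the ONLY solution (uniqueness). In fact, x = -4 is also a solution since (-4)^2 = 16. Finding one solution doesn't prove there are no others.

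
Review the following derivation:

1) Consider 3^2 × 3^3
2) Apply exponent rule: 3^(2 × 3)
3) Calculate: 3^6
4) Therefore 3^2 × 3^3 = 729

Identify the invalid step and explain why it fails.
Step 2: Apply exponent rule: 3^(2 × 3)

Step 2 incorrectly states that a^b × a^c = a^(b×c). The correct rule is a^b × a^c = a^(b+c). The actual value is 3^2 × 3^3 = 3^5 = 243, not 3^6 = 729.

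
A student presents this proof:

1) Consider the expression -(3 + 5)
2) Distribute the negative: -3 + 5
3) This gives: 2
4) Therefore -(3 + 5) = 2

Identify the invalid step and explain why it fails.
Step 2: Distribute the negative: -3 + 5

Step 2 incorrectly distributes the negative sign. The correct distribution is -(3 + 5) = -3 - 5 = -8. The negative must be applied to both terms, not just the first. The error treats -(3 + 5) as -3 + 5, which equals 2 instead of -8.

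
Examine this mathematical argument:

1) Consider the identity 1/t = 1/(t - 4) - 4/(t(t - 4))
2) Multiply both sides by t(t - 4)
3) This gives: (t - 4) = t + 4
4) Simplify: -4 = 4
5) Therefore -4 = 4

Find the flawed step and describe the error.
Step 3: This gives: (t - 4) = t + 4

Step 3 makes a sign error when clearing denominators. Multiplying -4/(t(t - 4)) by t(t - 4) gives -4, not +4. The correct result is (t - 4) = t - 4, which is trivially true, not (t - 4) = t + 4. (Step 1 is a valid identity: 1/(t - 4) - 4/(t(t - 4)) = (t - 4)/(t(t - 4)) = 1/t.)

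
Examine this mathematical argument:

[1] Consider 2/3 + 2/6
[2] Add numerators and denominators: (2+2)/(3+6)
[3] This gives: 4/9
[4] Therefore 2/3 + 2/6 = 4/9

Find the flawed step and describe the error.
Step 2: Add numerators and denominators: (2+2)/(3+6)

Step 2 incorrectly adds fractions by separately adding numerators and denominators. This is wrong. The correct method requires a common denominator: 2/3 + 2/6 = (2×6 + 2×3)/(3×6) = 18/18 = 1. The method used gives 4/9, which is different.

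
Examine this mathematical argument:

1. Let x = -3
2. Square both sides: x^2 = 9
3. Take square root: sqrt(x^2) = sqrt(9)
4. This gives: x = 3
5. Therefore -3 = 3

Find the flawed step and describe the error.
Step 4: This gives: x = 3

Step 4 incorrectly states that sqrt(x^2) = x. The correct identity is sqrt(x^2) = |x|. Since x = -3 < 0, we have sqrt(x^2) = |-3| = 3, not x = -3.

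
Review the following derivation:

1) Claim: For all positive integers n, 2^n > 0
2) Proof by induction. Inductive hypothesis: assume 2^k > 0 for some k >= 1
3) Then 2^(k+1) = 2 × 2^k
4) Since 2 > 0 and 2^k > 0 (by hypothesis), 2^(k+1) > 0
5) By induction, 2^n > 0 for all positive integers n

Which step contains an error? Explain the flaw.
Step 5: By induction, 2^n > 0 for all positive integers n

Step 5 concludes the proof by induction, but no base case was ever established. A valid induction proof requires: (1) a base case proving 2^1 > 0, and (2) an inductive step showing IF 2^k > 0 THEN 2^(k+1) > 0. Steps 2-4 correctly establish the inductive step, but without the base case the conclusion in step 5 does not follow.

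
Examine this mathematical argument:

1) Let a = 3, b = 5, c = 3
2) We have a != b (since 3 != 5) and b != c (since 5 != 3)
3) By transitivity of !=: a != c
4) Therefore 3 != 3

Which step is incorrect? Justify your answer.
Step 3: By transitivity of !=: a != c

Step 3 incorrectly applies transitivity to the '!=' relation. Transitivity states: if a R b and b R c, then a R c. However, '!=' is not transitive. Counterexample: 3 != 5 and 5 != 3, but 3 = 3 (both equal 3). Transitivity holds for relations like <, <=, =, but not for !=.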